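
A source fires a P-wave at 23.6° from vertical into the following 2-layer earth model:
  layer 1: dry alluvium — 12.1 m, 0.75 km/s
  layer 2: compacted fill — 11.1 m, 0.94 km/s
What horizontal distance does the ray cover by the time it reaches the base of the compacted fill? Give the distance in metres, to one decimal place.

Ray parameter p = sin 23.6° / 0.75 km/s = 5.3380e-01 s/km.
Layer 1: θ = 23.60°; offset = 12.1·tan 23.60° = 5.286 m.
Layer 2: sin θ = p·0.94 = 0.5018 → θ = 30.12°; offset = 11.1·tan 30.12° = 6.439 m.
Total horizontal offset = 11.725 m.

11.7 m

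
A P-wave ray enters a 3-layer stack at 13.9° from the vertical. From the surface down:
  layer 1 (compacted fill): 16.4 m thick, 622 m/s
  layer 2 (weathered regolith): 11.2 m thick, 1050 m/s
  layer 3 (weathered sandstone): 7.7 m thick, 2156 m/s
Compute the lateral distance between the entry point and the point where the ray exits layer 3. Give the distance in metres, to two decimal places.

Apply Snell's law at each interface; in layer i the horizontal offset is hᵢ·tan θᵢ.
Layer 1: θ = 13.90°; offset = 16.4·tan 13.90° = 4.0586 m.
Layer 2: sin θ = 1050·sin 13.9°/622 = 0.4055, θ = 23.92°; offset = 11.2·tan 23.92° = 4.9688 m.
Layer 3: sin θ = 2156·sin 13.9°/622 = 0.8327, θ = 56.38°; offset = 7.7·tan 56.38° = 11.5788 m.
Total horizontal offset = 20.6063 m.

20.61 m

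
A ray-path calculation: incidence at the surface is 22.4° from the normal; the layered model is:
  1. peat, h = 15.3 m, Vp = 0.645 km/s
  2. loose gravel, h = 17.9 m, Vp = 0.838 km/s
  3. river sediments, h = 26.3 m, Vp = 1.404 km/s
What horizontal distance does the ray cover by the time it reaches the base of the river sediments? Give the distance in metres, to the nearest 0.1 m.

55.6 m

p = sin θ₁/V₁ = sin 22.4°/0.645 = 5.9081e-01 s/km is conserved through the stack.
Layer 1: θ = 22.40°; offset = 15.3·tan 22.40° = 6.306 m.
Layer 2: sin θ = p·0.838 = 0.4951 → θ = 29.68°; offset = 17.9·tan 29.68° = 10.200 m.
Layer 3: sin θ = p·1.404 = 0.8295 → θ = 56.05°; offset = 26.3·tan 56.05° = 39.060 m.
Summing the layer offsets gives 55.566 m.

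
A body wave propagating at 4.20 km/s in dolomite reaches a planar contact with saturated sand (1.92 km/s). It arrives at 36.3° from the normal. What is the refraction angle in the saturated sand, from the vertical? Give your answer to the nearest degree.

Snell's law: sin θ₂ = (V₂/V₁)·sin θ₁ = (1.92/4.20)·sin 36.3° = 0.2706.
θ₂ = arcsin 0.2706 = 15.70° from the normal.

16°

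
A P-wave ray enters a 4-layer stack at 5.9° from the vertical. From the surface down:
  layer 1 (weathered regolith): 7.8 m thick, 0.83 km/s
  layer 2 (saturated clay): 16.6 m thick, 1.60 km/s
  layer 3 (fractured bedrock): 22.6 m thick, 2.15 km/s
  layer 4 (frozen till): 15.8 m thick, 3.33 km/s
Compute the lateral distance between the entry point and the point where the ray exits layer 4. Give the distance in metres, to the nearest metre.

18 m

Ray parameter p = sin 5.9° / 0.83 km/s = 1.2385e-01 s/km.
Layer 1: θ = 5.90°; offset = 7.8·tan 5.90° = 0.806 m.
Layer 2: sin θ = p·1.60 = 0.1982 → θ = 11.43°; offset = 16.6·tan 11.43° = 3.356 m.
Layer 3: sin θ = p·2.15 = 0.2663 → θ = 15.44°; offset = 22.6·tan 15.44° = 6.243 m.
Layer 4: sin θ = p·3.33 = 0.4124 → θ = 24.36°; offset = 15.8·tan 24.36° = 7.153 m.
Σ offsets = 17.558 m.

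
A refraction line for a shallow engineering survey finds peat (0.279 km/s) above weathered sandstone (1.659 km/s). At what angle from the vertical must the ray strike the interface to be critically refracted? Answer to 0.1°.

At critical incidence the refracted ray runs along the interface (θ₂ = 90°), so sin θ_c = V₁/V₂.
θ_c = arcsin(0.279/1.659) = arcsin 0.1682 = 9.68°.

9.7°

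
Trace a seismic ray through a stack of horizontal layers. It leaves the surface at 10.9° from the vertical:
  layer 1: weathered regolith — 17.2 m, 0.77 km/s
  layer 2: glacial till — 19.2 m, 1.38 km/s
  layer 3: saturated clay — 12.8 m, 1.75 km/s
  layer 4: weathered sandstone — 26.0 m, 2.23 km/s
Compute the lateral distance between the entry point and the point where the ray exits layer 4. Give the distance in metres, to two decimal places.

33.34 m

Apply Snell's law at each interface; in layer i the horizontal offset is hᵢ·tan θᵢ.
Layer 1: θ = 10.90°; offset = 17.2·tan 10.90° = 3.3122 m.
Layer 2: sin θ = 1.38·sin 10.9°/0.77 = 0.3389, θ = 19.81°; offset = 19.2·tan 19.81° = 6.9161 m.
Layer 3: sin θ = 1.75·sin 10.9°/0.77 = 0.4298, θ = 25.45°; offset = 12.8·tan 25.45° = 6.0923 m.
Layer 4: sin θ = 2.23·sin 10.9°/0.77 = 0.5476, θ = 33.21°; offset = 26.0·tan 33.21° = 17.0173 m.
Summing the layer offsets gives 33.3379 m.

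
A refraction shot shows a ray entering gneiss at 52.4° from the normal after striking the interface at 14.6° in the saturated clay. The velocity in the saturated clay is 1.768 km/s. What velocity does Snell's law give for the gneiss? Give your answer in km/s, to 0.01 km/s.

5.56 km/s

Snell's law: sin 14.6°/V₁ = sin 52.4°/V₂.
V₂ = V₁·sin 52.4°/sin 14.6° = 1.768 × 3.1431 = 5.56 km/s.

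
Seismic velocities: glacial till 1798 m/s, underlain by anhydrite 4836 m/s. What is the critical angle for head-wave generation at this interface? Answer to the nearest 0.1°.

21.8°

At critical incidence the refracted ray runs along the interface (θ₂ = 90°), so sin θ_c = V₁/V₂.
θ_c = arcsin(1798/4836) = arcsin 0.3718 = 21.83°.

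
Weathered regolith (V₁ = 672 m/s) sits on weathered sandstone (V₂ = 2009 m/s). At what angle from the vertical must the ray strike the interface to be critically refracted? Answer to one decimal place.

19.5°

At critical incidence the refracted ray runs along the interface (θ₂ = 90°), so sin θ_c = V₁/V₂.
θ_c = arcsin(672/2009) = arcsin 0.3345 = 19.54°.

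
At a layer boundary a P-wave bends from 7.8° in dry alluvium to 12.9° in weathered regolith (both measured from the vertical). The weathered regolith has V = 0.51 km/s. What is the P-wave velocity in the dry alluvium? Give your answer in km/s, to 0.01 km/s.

0.31 km/s

sin 7.8° = 0.1357; sin 12.9° = 0.2233.
V₁ = V₂·(sin θ₁/sin θ₂) = 0.51·(0.1357/0.2233) = 0.31 km/s.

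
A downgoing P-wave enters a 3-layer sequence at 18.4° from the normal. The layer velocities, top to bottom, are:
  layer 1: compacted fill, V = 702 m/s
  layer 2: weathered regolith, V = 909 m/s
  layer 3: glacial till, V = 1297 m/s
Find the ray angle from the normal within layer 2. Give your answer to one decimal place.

Snell's law across each interface conserves sin θ / V, so sin θ_2 = V_2·sin θ₁/V₁.
sin θ_2 = 909 × sin 18.4° / 702 = 0.4087.
θ_2 = 24.12° from the vertical.

24.1°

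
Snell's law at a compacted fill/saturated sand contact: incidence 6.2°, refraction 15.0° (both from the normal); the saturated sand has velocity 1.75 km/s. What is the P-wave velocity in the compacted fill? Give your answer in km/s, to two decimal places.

0.73 km/s

sin 6.2° = 0.1080; sin 15.0° = 0.2588.
V₁ = V₂·(sin θ₁/sin θ₂) = 1.75·(0.1080/0.2588) = 0.73 km/s.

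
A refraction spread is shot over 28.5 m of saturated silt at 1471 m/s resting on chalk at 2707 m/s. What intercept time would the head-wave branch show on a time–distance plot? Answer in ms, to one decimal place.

θ_c = arcsin(V₁/V₂) = arcsin(1471/2707) = 32.92°; cos θ_c = 0.8395.
tᵢ = 2h·cos θ_c / V₁ = 2·28.5·0.8395 / 1471 = 0.03253 s.

32.5 ms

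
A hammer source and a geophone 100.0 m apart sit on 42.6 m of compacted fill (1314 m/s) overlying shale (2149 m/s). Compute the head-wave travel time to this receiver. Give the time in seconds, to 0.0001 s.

0.0978 s

θ_c = arcsin(V₁/V₂) = arcsin(1314/2149) = 37.69°, cos θ_c = 0.7913.
Intercept time tᵢ = 2h cos θ_c / V₁ = 2·42.6·0.7913/1314 = 0.05131 s.
t = x/V₂ + tᵢ = 100.0/2149 + 0.05131 = 0.09784 s.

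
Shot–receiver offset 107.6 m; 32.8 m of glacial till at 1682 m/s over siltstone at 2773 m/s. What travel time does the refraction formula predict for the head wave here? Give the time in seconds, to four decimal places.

t = x/V₂ + 2h·√(V₂²−V₁²)/(V₁V₂).
√(V₂²−V₁²) = √(2773²−1682²) = 2204.6 m/s; delay term = 2·32.8·2204.6/(1682·2773) = 0.03101 s.
t = 107.6/2773 + 0.03101 = 0.06981 s.

0.0698 s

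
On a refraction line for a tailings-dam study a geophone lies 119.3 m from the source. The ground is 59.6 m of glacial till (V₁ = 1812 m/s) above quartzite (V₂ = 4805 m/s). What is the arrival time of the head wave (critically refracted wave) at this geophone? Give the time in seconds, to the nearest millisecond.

t = x/V₂ + 2h·√(V₂²−V₁²)/(V₁V₂).
√(V₂²−V₁²) = √(4805²−1812²) = 4450.2 m/s; delay term = 2·59.6·4450.2/(1812·4805) = 0.06093 s.
t = 119.3/4805 + 0.06093 = 0.08576 s.

0.086 s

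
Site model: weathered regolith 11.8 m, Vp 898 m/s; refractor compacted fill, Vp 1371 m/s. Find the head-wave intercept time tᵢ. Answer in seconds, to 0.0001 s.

0.0199 s

tᵢ = 2h·√(V₂²−V₁²)/(V₁V₂).
√(V₂²−V₁²) = √(1371²−898²) = 1036.0 m/s.
tᵢ = 2·11.8·1036.0/(898·1371) = 0.01986 s.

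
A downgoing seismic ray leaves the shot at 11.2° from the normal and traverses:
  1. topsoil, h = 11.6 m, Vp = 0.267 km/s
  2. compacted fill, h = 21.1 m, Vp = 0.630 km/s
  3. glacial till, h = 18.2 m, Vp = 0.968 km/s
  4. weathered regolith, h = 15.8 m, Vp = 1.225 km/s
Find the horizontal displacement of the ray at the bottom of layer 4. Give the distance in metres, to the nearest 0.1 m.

p = sin θ₁/V₁ = sin 11.2°/0.267 = 7.2747e-01 s/km is conserved through the stack.
Layer 1: θ = 11.20°; offset = 11.6·tan 11.20° = 2.297 m.
Layer 2: sin θ = p·0.630 = 0.4583 → θ = 27.28°; offset = 21.1·tan 27.28° = 10.880 m.
Layer 3: sin θ = p·0.968 = 0.7042 → θ = 44.76°; offset = 18.2·tan 44.76° = 18.051 m.
Layer 4: sin θ = p·1.225 = 0.8912 → θ = 63.02°; offset = 15.8·tan 63.02° = 31.034 m.
Summing the layer offsets gives 62.261 m.

62.3 m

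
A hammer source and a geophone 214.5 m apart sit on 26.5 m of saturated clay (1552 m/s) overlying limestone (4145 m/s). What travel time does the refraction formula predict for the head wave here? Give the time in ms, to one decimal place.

83.4 ms

t = x/V₂ + 2h·√(V₂²−V₁²)/(V₁V₂).
√(V₂²−V₁²) = √(4145²−1552²) = 3843.5 m/s; delay term = 2·26.5·3843.5/(1552·4145) = 0.03167 s.
t = 214.5/4145 + 0.03167 = 0.08341 s.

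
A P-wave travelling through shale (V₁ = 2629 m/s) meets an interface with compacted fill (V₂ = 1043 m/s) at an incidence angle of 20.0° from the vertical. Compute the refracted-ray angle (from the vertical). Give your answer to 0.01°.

7.80°

Snell's law: sin θ₂ = (V₂/V₁)·sin θ₁ = (1043/2629)·sin 20.0° = 0.1357.
θ₂ = sin⁻¹(0.1357) = 7.80° (from vertical).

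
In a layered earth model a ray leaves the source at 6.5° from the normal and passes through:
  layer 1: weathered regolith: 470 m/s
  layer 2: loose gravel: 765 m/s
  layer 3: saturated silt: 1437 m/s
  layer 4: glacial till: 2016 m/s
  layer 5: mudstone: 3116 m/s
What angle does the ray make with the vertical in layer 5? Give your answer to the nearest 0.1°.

48.6°

Snell's law across each interface conserves sin θ / V, so sin θ_5 = V_5·sin θ₁/V₁.
sin θ_5 = 3116 × sin 6.5° / 470 = 0.7505.
θ_5 = arcsin 0.7505 = 48.63°.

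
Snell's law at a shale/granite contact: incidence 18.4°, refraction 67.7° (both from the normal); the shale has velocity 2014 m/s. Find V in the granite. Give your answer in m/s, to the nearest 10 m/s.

5900 m/s

Snell's law: sin 18.4°/V₁ = sin 67.7°/V₂.
V₂ = V₁·sin 67.7°/sin 18.4° = 2014 × 2.9311 = 5903.30 m/s.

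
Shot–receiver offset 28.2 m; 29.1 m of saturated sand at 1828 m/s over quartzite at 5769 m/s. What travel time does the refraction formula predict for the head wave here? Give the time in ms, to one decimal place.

35.1 ms

θ_c = arcsin(V₁/V₂) = arcsin(1828/5769) = 18.47°, cos θ_c = 0.9485.
Intercept time tᵢ = 2h cos θ_c / V₁ = 2·29.1·0.9485/1828 = 0.03020 s.
t = x/V₂ + tᵢ = 28.2/5769 + 0.03020 = 0.03509 s.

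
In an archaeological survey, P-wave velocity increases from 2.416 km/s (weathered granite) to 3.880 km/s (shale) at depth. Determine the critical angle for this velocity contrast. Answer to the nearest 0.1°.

38.5°

At critical incidence the refracted ray runs along the interface (θ₂ = 90°), so sin θ_c = V₁/V₂.
θ_c = arcsin(2.416/3.880) = arcsin 0.6227 = 38.51°.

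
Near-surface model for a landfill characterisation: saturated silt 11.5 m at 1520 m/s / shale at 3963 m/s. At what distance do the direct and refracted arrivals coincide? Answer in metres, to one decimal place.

34.5 m

x_cross = 2h·√((V₂+V₁)/(V₂−V₁)).
(V₂+V₁)/(V₂−V₁) = (3963+1520)/(3963−1520) = 2.2444; √ = 1.4981.
x_cross = 2·11.5·1.4981 = 34.46 m.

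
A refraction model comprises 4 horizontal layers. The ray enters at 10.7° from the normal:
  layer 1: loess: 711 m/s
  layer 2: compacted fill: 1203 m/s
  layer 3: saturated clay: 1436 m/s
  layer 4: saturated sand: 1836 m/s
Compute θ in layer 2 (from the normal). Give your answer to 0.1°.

Ray parameter p = sin 10.7° / 711 = 2.6113e-04 s/m.
sin θ_2 = p·V_2 = 2.6113e-04 × 1203 = 0.3141.
θ_2 = 18.31° from the vertical.

18.3°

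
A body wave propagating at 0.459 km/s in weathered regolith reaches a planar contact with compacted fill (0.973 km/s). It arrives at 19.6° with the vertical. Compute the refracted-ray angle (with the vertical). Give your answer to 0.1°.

sin θ₁/V₁ = sin θ₂/V₂ ⇒ sin θ₂ = 0.973·sin 19.6°/0.459 = 0.973·0.3355/0.459 = 0.7111.
θ₂ = sin⁻¹(0.7111) = 45.32° (from vertical).

45.3°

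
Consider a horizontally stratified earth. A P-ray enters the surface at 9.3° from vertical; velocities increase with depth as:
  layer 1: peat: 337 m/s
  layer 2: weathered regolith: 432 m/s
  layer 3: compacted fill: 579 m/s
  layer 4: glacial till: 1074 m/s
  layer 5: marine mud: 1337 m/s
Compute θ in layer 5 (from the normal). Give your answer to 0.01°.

Snell's law across each interface conserves sin θ / V, so sin θ_5 = V_5·sin θ₁/V₁.
sin θ_5 = 1337 × sin 9.3° / 337 = 0.6411.
θ_5 = arcsin 0.6411 = 39.88°.

39.88°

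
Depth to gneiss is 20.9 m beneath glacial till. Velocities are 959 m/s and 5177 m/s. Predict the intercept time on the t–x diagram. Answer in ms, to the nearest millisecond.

tᵢ = 2h·√(V₂²−V₁²)/(V₁V₂).
√(V₂²−V₁²) = √(5177²−959²) = 5087.4 m/s.
tᵢ = 2·20.9·5087.4/(959·5177) = 0.04283 s.

43 ms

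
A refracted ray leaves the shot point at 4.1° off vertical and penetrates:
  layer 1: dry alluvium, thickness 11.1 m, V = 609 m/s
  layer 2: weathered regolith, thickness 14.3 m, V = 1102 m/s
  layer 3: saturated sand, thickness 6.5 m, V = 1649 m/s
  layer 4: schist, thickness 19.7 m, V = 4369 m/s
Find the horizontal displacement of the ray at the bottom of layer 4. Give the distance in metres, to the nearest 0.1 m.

15.7 m

p = sin θ₁/V₁ = sin 4.1°/609 = 1.1740e-04 s/m is conserved through the stack.
Layer 1: θ = 4.10°; offset = 11.1·tan 4.10° = 0.796 m.
Layer 2: sin θ = p·1102 = 0.1294 → θ = 7.43°; offset = 14.3·tan 7.43° = 1.866 m.
Layer 3: sin θ = p·1649 = 0.1936 → θ = 11.16°; offset = 6.5·tan 11.16° = 1.283 m.
Layer 4: sin θ = p·4369 = 0.5129 → θ = 30.86°; offset = 19.7·tan 30.86° = 11.771 m.
Σ offsets = 15.715 m.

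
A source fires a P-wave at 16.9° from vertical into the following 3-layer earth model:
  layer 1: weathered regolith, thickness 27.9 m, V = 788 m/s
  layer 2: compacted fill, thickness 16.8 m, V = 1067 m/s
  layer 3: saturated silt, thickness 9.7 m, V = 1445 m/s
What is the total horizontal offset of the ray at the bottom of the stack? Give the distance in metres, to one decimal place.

21.8 m

Apply Snell's law at each interface; in layer i the horizontal offset is hᵢ·tan θᵢ.
Layer 1: θ = 16.90°; offset = 27.9·tan 16.90° = 8.477 m.
Layer 2: sin θ = 1067·sin 16.9°/788 = 0.3936, θ = 23.18°; offset = 16.8·tan 23.18° = 7.194 m.
Layer 3: sin θ = 1445·sin 16.9°/788 = 0.5331, θ = 32.21°; offset = 9.7·tan 32.21° = 6.112 m.
Total horizontal offset = 21.782 m.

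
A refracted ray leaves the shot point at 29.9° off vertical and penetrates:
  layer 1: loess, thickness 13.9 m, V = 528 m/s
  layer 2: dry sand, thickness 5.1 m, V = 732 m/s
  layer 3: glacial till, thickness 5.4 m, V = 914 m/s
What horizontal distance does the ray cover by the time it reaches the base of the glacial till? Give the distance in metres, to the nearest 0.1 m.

Apply Snell's law at each interface; in layer i the horizontal offset is hᵢ·tan θᵢ.
Layer 1: θ = 29.90°; offset = 13.9·tan 29.90° = 7.993 m.
Layer 2: sin θ = 732·sin 29.9°/528 = 0.6911, θ = 43.72°; offset = 5.1·tan 43.72° = 4.876 m.
Layer 3: sin θ = 914·sin 29.9°/528 = 0.8629, θ = 59.65°; offset = 5.4·tan 59.65° = 9.221 m.
Summing the layer offsets gives 22.090 m.

22.1 m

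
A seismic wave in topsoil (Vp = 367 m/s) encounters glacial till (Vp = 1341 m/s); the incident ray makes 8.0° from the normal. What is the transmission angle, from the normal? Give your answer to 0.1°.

sin θ₁/V₁ = sin θ₂/V₂ ⇒ sin θ₂ = 1341·sin 8.0°/367 = 1341·0.1392/367 = 0.5085.
θ₂ = arcsin 0.5085 = 30.57° from the normal.

30.6°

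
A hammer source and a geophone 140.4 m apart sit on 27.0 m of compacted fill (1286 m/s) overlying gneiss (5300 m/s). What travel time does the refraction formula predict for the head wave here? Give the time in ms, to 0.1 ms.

θ_c = arcsin(V₁/V₂) = arcsin(1286/5300) = 14.04°, cos θ_c = 0.9701.
Intercept time tᵢ = 2h cos θ_c / V₁ = 2·27.0·0.9701/1286 = 0.04074 s.
t = x/V₂ + tᵢ = 140.4/5300 + 0.04074 = 0.06723 s.

67.2 ms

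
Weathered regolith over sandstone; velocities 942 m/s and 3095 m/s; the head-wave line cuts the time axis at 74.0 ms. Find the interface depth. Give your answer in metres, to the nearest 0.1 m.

36.6 m

θ_c = arcsin(942/3095) = 17.72°; cos θ_c = 0.9526.
tᵢ = 2h cos θ_c/V₁ ⇒ h = tᵢ·V₁/(2 cos θ_c) = 0.074·942/(2·0.9526) = 36.59 m.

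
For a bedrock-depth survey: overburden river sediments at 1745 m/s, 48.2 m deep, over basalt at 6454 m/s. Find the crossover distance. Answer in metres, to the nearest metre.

x_cross = 2h·√((V₂+V₁)/(V₂−V₁)).
(V₂+V₁)/(V₂−V₁) = (6454+1745)/(6454−1745) = 1.7411; √ = 1.3195.
x_cross = 2·48.2·1.3195 = 127.20 m.

127 m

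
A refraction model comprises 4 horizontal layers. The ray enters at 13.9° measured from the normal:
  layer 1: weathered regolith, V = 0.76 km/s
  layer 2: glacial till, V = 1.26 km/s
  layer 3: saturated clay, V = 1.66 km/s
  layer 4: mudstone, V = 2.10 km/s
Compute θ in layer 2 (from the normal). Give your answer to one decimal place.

Ray parameter p = sin 13.9° / 0.76 = 3.1609e-01 s/km.
sin θ_2 = p·V_2 = 3.1609e-01 × 1.26 = 0.3983.
θ_2 = 23.47° from the vertical.

23.5°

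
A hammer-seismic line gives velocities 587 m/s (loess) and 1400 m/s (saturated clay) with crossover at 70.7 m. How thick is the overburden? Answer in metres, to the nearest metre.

23 m

h = (x_cross/2)·√((V₂−V₁)/(V₂+V₁)).
(V₂−V₁)/(V₂+V₁) = (1400−587)/(1400+587) = 0.4092; √ = 0.6397.
h = (70.7/2)·0.6397 = 22.61 m.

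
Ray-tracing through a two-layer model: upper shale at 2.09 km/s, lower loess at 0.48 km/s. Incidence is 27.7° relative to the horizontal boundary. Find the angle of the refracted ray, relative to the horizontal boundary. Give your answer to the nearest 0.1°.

78.3°

Angle from the normal: 90° − 27.7° = 62.3°.
sin θ₁/V₁ = sin θ₂/V₂ ⇒ sin θ₂ = 0.48·sin 62.3°/2.09 = 0.48·0.8854/2.09 = 0.2033.
θ₂ = arcsin 0.2033 = 11.73° from the normal.
From the interface: 90° − 11.73° = 78.27°.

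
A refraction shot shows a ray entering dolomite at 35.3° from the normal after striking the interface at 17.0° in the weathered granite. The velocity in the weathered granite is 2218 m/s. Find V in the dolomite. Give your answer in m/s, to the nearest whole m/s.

4384 m/s

Snell's law: sin 17.0°/V₁ = sin 35.3°/V₂.
V₂ = V₁·sin 35.3°/sin 17.0° = 2218 × 1.9764 = 4383.76 m/s.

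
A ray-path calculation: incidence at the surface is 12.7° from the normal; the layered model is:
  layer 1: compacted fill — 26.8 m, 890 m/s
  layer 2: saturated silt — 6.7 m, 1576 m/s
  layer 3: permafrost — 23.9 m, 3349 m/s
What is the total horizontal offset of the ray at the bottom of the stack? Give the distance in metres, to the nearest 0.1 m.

Apply Snell's law at each interface; in layer i the horizontal offset is hᵢ·tan θᵢ.
Layer 1: θ = 12.70°; offset = 26.8·tan 12.70° = 6.040 m.
Layer 2: sin θ = 1576·sin 12.7°/890 = 0.3893, θ = 22.91°; offset = 6.7·tan 22.91° = 2.832 m.
Layer 3: sin θ = 3349·sin 12.7°/890 = 0.8273, θ = 55.82°; offset = 23.9·tan 55.82° = 35.192 m.
Summing the layer offsets gives 44.064 m.

44.1 m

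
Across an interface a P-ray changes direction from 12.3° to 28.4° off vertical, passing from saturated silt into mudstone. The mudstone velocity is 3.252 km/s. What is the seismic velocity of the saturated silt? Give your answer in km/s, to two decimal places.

1.46 km/s

sin 12.3° = 0.2130; sin 28.4° = 0.4756.
V₁ = V₂·(sin θ₁/sin θ₂) = 3.252·(0.2130/0.4756) = 1.46 km/s.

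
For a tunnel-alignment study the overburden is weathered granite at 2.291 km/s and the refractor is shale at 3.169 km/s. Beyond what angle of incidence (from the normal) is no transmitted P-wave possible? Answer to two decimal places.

Critical incidence: sin θ_c = V₁/V₂ = 2.291/3.169 = 0.7229.
θ_c = arcsin 0.7229 = 46.30°.

46.30°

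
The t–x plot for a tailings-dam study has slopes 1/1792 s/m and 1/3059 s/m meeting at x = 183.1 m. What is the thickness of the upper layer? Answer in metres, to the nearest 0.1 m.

h = (x_cross/2)·√((V₂−V₁)/(V₂+V₁)).
(V₂−V₁)/(V₂+V₁) = (3059−1792)/(3059+1792) = 0.2612; √ = 0.5111.
h = (183.1/2)·0.5111 = 46.79 m.

46.8 m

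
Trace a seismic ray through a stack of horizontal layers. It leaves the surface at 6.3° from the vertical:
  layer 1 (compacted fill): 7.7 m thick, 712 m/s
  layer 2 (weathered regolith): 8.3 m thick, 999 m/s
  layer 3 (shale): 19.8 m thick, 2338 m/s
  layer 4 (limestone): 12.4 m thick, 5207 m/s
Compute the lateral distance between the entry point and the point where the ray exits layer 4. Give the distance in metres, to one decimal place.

26.5 m

Apply Snell's law at each interface; in layer i the horizontal offset is hᵢ·tan θᵢ.
Layer 1: θ = 6.30°; offset = 7.7·tan 6.30° = 0.850 m.
Layer 2: sin θ = 999·sin 6.3°/712 = 0.1540, θ = 8.86°; offset = 8.3·tan 8.86° = 1.293 m.
Layer 3: sin θ = 2338·sin 6.3°/712 = 0.3603, θ = 21.12°; offset = 19.8·tan 21.12° = 7.648 m.
Layer 4: sin θ = 5207·sin 6.3°/712 = 0.8025, θ = 53.37°; offset = 12.4·tan 53.37° = 16.679 m.
Σ offsets = 26.470 m.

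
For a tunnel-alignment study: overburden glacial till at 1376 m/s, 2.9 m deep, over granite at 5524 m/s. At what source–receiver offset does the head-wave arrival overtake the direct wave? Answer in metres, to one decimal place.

7.5 m

θ_c = arcsin(1376/5524) = 14.42°, so cos θ_c = 0.9685 and tᵢ = 2h cos θ_c/V₁ = 0.0041 s.
At crossover x/V₁ = x/V₂ + tᵢ ⇒ x = tᵢ/(1/V₁ − 1/V₂) = 0.00408/(7.2674e-04 − 1.8103e-04) = 7.48 m.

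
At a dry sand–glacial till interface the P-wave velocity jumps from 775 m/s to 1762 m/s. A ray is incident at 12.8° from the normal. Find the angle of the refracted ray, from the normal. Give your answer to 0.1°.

30.2°

Snell's law: sin θ₂ = (V₂/V₁)·sin θ₁ = (1762/775)·sin 12.8° = 0.5037.
θ₂ = arcsin 0.5037 = 30.25° from the normal.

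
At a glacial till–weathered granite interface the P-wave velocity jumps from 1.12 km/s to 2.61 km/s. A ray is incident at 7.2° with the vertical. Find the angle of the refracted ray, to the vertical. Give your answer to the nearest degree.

sin θ₁/V₁ = sin θ₂/V₂ ⇒ sin θ₂ = 2.61·sin 7.2°/1.12 = 2.61·0.1253/1.12 = 0.2921.
θ₂ = arcsin 0.2921 = 16.98° from the normal.

17°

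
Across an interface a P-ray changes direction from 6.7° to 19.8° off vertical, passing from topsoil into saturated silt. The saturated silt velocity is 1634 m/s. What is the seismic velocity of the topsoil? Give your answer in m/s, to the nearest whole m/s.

563 m/s

sin 6.7° = 0.1167; sin 19.8° = 0.3387.
V₁ = V₂·(sin θ₁/sin θ₂) = 1634·(0.1167/0.3387) = 562.79 m/s.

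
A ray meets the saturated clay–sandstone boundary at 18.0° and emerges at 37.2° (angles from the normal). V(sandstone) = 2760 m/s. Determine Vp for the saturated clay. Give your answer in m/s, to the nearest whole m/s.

Snell's law: sin 18.0°/V₁ = sin 37.2°/V₂.
V₁ = V₂·sin 18.0°/sin 37.2° = 2760 × 0.5111 = 1410.67 m/s.

1411 m/s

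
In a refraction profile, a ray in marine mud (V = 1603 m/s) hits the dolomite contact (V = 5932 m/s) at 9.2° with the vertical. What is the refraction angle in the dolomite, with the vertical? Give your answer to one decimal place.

36.3°

Snell's law: sin θ₂ = (V₂/V₁)·sin θ₁ = (5932/1603)·sin 9.2° = 0.5917.
θ₂ = sin⁻¹(0.5917) = 36.27° (from vertical).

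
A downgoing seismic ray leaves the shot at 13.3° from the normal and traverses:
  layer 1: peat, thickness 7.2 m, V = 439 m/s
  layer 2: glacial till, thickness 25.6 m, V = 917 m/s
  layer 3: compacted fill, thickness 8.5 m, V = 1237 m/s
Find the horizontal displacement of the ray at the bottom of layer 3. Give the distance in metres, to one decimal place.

23.0 m

Apply Snell's law at each interface; in layer i the horizontal offset is hᵢ·tan θᵢ.
Layer 1: θ = 13.30°; offset = 7.2·tan 13.30° = 1.702 m.
Layer 2: sin θ = 917·sin 13.3°/439 = 0.4805, θ = 28.72°; offset = 25.6·tan 28.72° = 14.027 m.
Layer 3: sin θ = 1237·sin 13.3°/439 = 0.6482, θ = 40.41°; offset = 8.5·tan 40.41° = 7.236 m.
Summing the layer offsets gives 22.966 m.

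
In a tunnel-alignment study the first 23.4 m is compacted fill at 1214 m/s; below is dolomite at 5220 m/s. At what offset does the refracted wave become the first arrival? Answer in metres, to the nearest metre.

x_cross = 2h·√((V₂+V₁)/(V₂−V₁)).
(V₂+V₁)/(V₂−V₁) = (5220+1214)/(5220−1214) = 1.6061; √ = 1.2673.
x_cross = 2·23.4·1.2673 = 59.31 m.

59 m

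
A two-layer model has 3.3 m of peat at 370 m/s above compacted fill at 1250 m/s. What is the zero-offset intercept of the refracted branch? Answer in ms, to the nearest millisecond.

θ_c = arcsin(V₁/V₂) = arcsin(370/1250) = 17.22°; cos θ_c = 0.9552.
tᵢ = 2h·cos θ_c / V₁ = 2·3.3·0.9552 / 370 = 0.01704 s.

17 ms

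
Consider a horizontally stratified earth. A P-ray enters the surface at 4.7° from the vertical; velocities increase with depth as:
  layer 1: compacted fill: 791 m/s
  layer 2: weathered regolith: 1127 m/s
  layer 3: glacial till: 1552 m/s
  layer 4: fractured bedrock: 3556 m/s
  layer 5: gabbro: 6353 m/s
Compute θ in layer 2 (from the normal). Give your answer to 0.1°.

Ray parameter p = sin 4.7° / 791 = 1.0359e-04 s/m.
sin θ_2 = p·V_2 = 1.0359e-04 × 1127 = 0.1167.
θ_2 = 6.70° from the vertical.

6.7°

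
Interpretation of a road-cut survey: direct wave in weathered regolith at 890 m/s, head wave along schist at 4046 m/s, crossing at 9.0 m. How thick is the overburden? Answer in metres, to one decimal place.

3.6 m

x_cross = 2h·√((V₂+V₁)/(V₂−V₁)) → h = x_cross / (2·√((V₂+V₁)/(V₂−V₁))).
√((V₂+V₁)/(V₂−V₁)) = √((4046+890)/(4046−890)) = 1.2506.
h = 9.0 / (2·1.2506) = 3.60 m.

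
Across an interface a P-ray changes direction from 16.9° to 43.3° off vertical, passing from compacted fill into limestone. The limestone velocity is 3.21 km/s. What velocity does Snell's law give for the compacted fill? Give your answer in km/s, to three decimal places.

sin 16.9° = 0.2907; sin 43.3° = 0.6858.
V₁ = V₂·(sin θ₁/sin θ₂) = 3.21·(0.2907/0.6858) = 1.361 km/s.

1.361 km/s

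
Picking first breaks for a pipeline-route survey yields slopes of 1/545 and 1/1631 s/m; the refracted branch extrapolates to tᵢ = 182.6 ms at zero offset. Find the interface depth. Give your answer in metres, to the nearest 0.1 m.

52.8 m

θ_c = arcsin(545/1631) = 19.52°; cos θ_c = 0.9425.
tᵢ = 2h cos θ_c/V₁ ⇒ h = tᵢ·V₁/(2 cos θ_c) = 0.1826·545/(2·0.9425) = 52.79 m.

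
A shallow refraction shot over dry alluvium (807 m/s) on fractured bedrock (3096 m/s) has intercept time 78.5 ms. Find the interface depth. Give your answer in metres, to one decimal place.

θ_c = arcsin(807/3096) = 15.11°; cos θ_c = 0.9654.
tᵢ = 2h cos θ_c/V₁ ⇒ h = tᵢ·V₁/(2 cos θ_c) = 0.0785·807/(2·0.9654) = 32.81 m.

32.8 m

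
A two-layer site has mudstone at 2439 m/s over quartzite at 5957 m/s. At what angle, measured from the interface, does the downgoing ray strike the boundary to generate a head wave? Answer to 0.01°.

Critical incidence: sin θ_c = V₁/V₂ = 2439/5957 = 0.4094.
θ_c = arcsin 0.4094 = 24.17°.
Measured from the interface: 90° − 24.17° = 65.83°.

65.83°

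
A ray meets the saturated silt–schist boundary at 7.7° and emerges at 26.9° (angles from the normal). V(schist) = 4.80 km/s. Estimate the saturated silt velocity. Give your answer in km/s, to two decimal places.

1.42 km/s

sin 7.7° = 0.1340; sin 26.9° = 0.4524.
V₁ = V₂·(sin θ₁/sin θ₂) = 4.80·(0.1340/0.4524) = 1.42 km/s.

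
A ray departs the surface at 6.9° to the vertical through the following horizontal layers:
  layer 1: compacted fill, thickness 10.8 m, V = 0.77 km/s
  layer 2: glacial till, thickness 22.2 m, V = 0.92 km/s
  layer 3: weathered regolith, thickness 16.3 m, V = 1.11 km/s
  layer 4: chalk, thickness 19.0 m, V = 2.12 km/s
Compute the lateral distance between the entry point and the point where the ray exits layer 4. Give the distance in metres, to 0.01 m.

Apply Snell's law at each interface; in layer i the horizontal offset is hᵢ·tan θᵢ.
Layer 1: θ = 6.90°; offset = 10.8·tan 6.90° = 1.3069 m.
Layer 2: sin θ = 0.92·sin 6.9°/0.77 = 0.1435, θ = 8.25°; offset = 22.2·tan 8.25° = 3.2199 m.
Layer 3: sin θ = 1.11·sin 6.9°/0.77 = 0.1732, θ = 9.97°; offset = 16.3·tan 9.97° = 2.8662 m.
Layer 4: sin θ = 2.12·sin 6.9°/0.77 = 0.3308, θ = 19.32°; offset = 19.0·tan 19.32° = 6.6594 m.
Total horizontal offset = 14.0525 m.

14.05 m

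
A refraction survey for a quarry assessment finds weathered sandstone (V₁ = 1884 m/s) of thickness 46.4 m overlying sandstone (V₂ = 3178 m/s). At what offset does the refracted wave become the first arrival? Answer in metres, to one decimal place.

x_cross = 2h·√((V₂+V₁)/(V₂−V₁)).
(V₂+V₁)/(V₂−V₁) = (3178+1884)/(3178−1884) = 3.9119; √ = 1.9779.
x_cross = 2·46.4·1.9779 = 183.54 m.

183.5 m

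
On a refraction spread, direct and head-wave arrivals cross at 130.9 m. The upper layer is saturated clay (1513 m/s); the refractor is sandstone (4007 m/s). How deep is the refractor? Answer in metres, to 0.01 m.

x_cross = 2h·√((V₂+V₁)/(V₂−V₁)) → h = x_cross / (2·√((V₂+V₁)/(V₂−V₁))).
√((V₂+V₁)/(V₂−V₁)) = √((4007+1513)/(4007−1513)) = 1.4877.
h = 130.9 / (2·1.4877) = 43.99 m.

43.99 m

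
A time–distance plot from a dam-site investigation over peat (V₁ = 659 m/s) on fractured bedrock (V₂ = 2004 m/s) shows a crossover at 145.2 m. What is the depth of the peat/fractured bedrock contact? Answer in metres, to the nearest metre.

52 m

x_cross = 2h·√((V₂+V₁)/(V₂−V₁)) → h = x_cross / (2·√((V₂+V₁)/(V₂−V₁))).
√((V₂+V₁)/(V₂−V₁)) = √((2004+659)/(2004−659)) = 1.4071.
h = 145.2 / (2·1.4071) = 51.60 m.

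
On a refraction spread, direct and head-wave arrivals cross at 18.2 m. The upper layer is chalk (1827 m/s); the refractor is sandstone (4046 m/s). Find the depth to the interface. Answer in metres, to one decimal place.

5.6 m

h = (x_cross/2)·√((V₂−V₁)/(V₂+V₁)).
(V₂−V₁)/(V₂+V₁) = (4046−1827)/(4046+1827) = 0.3778; √ = 0.6147.
h = (18.2/2)·0.6147 = 5.59 m.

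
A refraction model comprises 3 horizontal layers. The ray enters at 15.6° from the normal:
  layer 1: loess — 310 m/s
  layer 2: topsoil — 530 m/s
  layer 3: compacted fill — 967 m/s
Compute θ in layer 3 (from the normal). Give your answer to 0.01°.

Snell's law across each interface conserves sin θ / V, so sin θ_3 = V_3·sin θ₁/V₁.
sin θ_3 = 967 × sin 15.6° / 310 = 0.8389.
θ_3 = arcsin 0.8389 = 57.02°.

57.02°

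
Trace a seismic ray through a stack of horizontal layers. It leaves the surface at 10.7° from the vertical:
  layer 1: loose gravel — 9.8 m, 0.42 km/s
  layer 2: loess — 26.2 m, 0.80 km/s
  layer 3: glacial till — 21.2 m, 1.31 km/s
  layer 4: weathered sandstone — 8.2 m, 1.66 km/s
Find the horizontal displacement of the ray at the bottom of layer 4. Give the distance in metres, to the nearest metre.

36 m

Ray parameter p = sin 10.7° / 0.42 km/s = 4.4206e-01 s/km.
Layer 1: θ = 10.70°; offset = 9.8·tan 10.70° = 1.852 m.
Layer 2: sin θ = p·0.80 = 0.3537 → θ = 20.71°; offset = 26.2·tan 20.71° = 9.906 m.
Layer 3: sin θ = p·1.31 = 0.5791 → θ = 35.39°; offset = 21.2·tan 35.39° = 15.059 m.
Layer 4: sin θ = p·1.66 = 0.7338 → θ = 47.21°; offset = 8.2·tan 47.21° = 8.858 m.
Summing the layer offsets gives 35.674 m.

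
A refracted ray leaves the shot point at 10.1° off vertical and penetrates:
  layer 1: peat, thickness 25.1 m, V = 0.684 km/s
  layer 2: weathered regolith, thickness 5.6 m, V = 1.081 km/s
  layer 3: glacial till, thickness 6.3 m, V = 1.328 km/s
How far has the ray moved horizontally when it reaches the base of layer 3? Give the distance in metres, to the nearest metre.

Apply Snell's law at each interface; in layer i the horizontal offset is hᵢ·tan θᵢ.
Layer 1: θ = 10.10°; offset = 25.1·tan 10.10° = 4.471 m.
Layer 2: sin θ = 1.081·sin 10.1°/0.684 = 0.2772, θ = 16.09°; offset = 5.6·tan 16.09° = 1.615 m.
Layer 3: sin θ = 1.328·sin 10.1°/0.684 = 0.3405, θ = 19.91°; offset = 6.3·tan 19.91° = 2.281 m.
Total horizontal offset = 8.368 m.

8 m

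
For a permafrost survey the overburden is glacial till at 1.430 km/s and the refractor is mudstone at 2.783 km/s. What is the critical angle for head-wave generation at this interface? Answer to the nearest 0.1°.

Critical incidence: sin θ_c = V₁/V₂ = 1.430/2.783 = 0.5138.
θ_c = arcsin 0.5138 = 30.92°.

30.9°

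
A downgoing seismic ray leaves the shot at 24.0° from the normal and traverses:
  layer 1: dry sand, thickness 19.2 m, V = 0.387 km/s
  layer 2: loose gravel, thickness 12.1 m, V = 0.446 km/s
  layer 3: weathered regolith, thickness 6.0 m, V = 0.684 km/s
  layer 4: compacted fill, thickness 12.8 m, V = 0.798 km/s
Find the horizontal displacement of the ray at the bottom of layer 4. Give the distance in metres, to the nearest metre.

Apply Snell's law at each interface; in layer i the horizontal offset is hᵢ·tan θᵢ.
Layer 1: θ = 24.00°; offset = 19.2·tan 24.00° = 8.548 m.
Layer 2: sin θ = 0.446·sin 24.0°/0.387 = 0.4687, θ = 27.95°; offset = 12.1·tan 27.95° = 6.421 m.
Layer 3: sin θ = 0.684·sin 24.0°/0.387 = 0.7189, θ = 45.96°; offset = 6.0·tan 45.96° = 6.205 m.
Layer 4: sin θ = 0.798·sin 24.0°/0.387 = 0.8387, θ = 57.00°; offset = 12.8·tan 57.00° = 19.712 m.
Total horizontal offset = 40.887 m.

41 m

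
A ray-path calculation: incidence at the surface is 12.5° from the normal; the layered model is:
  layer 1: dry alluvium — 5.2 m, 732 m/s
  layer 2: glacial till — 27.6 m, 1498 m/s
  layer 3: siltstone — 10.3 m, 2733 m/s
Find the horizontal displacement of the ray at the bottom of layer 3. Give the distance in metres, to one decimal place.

28.9 m

Apply Snell's law at each interface; in layer i the horizontal offset is hᵢ·tan θᵢ.
Layer 1: θ = 12.50°; offset = 5.2·tan 12.50° = 1.153 m.
Layer 2: sin θ = 1498·sin 12.5°/732 = 0.4429, θ = 26.29°; offset = 27.6·tan 26.29° = 13.635 m.
Layer 3: sin θ = 2733·sin 12.5°/732 = 0.8081, θ = 53.91°; offset = 10.3·tan 53.91° = 14.130 m.
Total horizontal offset = 28.919 m.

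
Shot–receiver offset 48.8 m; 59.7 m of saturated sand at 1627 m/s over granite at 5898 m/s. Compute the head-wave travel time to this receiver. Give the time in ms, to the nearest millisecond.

θ_c = arcsin(V₁/V₂) = arcsin(1627/5898) = 16.01°, cos θ_c = 0.9612.
Intercept time tᵢ = 2h cos θ_c / V₁ = 2·59.7·0.9612/1627 = 0.07054 s.
t = x/V₂ + tᵢ = 48.8/5898 + 0.07054 = 0.07881 s.

79 ms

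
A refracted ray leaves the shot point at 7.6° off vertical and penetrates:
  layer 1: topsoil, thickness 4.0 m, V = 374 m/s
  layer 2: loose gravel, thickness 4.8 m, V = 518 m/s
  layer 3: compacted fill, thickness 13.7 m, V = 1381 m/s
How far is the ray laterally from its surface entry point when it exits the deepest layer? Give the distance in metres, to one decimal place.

Apply Snell's law at each interface; in layer i the horizontal offset is hᵢ·tan θᵢ.
Layer 1: θ = 7.60°; offset = 4.0·tan 7.60° = 0.534 m.
Layer 2: sin θ = 518·sin 7.6°/374 = 0.1832, θ = 10.55°; offset = 4.8·tan 10.55° = 0.894 m.
Layer 3: sin θ = 1381·sin 7.6°/374 = 0.4884, θ = 29.23°; offset = 13.7·tan 29.23° = 7.667 m.
Σ offsets = 9.095 m.

9.1 m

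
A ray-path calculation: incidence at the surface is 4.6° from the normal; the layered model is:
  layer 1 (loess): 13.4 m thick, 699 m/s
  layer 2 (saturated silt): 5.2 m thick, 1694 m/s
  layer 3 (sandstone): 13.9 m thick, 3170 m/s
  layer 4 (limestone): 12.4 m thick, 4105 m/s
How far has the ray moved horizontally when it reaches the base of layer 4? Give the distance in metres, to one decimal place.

Ray parameter p = sin 4.6° / 699 m/s = 1.1473e-04 s/m.
Layer 1: θ = 4.60°; offset = 13.4·tan 4.60° = 1.078 m.
Layer 2: sin θ = p·1694 = 0.1944 → θ = 11.21°; offset = 5.2·tan 11.21° = 1.030 m.
Layer 3: sin θ = p·3170 = 0.3637 → θ = 21.33°; offset = 13.9·tan 21.33° = 5.427 m.
Layer 4: sin θ = p·4105 = 0.4710 → θ = 28.10°; offset = 12.4·tan 28.10° = 6.620 m.
Σ offsets = 14.156 m.

14.2 m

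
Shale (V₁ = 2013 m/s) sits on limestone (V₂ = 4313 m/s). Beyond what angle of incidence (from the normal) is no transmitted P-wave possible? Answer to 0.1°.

27.8°

Critical incidence: sin θ_c = V₁/V₂ = 2013/4313 = 0.4667.
θ_c = arcsin 0.4667 = 27.82°.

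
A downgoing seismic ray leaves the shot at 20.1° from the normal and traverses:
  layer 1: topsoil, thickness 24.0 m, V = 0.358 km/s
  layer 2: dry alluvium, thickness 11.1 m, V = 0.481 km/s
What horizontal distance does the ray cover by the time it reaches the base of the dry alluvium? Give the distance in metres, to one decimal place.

14.6 m

Ray parameter p = sin 20.1° / 0.358 km/s = 9.5994e-01 s/km.
Layer 1: θ = 20.10°; offset = 24.0·tan 20.10° = 8.783 m.
Layer 2: sin θ = p·0.481 = 0.4617 → θ = 27.50°; offset = 11.1·tan 27.50° = 5.778 m.
Total horizontal offset = 14.561 m.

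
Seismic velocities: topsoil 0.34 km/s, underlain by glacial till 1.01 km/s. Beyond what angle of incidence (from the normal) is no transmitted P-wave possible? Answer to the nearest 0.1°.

At critical incidence the refracted ray runs along the interface (θ₂ = 90°), so sin θ_c = V₁/V₂.
θ_c = arcsin(0.34/1.01) = arcsin 0.3366 = 19.67°.

19.7°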